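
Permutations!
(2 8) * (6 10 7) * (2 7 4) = (2 8 7 6 10 4) = [0, 1, 8, 3, 2, 5, 10, 6, 7, 9, 4]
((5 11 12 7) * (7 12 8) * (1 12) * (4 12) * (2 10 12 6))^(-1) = (1 12 10 2 6 4)(5 7 8 11) = [0, 12, 6, 3, 1, 7, 4, 8, 11, 9, 2, 5, 10]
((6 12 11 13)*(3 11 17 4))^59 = [0, 1, 2, 6, 13, 5, 4, 7, 8, 9, 10, 12, 3, 17, 14, 15, 16, 11] = (3 6 4 13 17 11 12)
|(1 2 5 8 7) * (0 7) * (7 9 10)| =|(0 9 10 7 1 2 5 8)| =8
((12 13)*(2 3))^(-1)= (2 3)(12 13)= [0, 1, 3, 2, 4, 5, 6, 7, 8, 9, 10, 11, 13, 12]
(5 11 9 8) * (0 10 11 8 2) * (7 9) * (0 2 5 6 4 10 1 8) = (0 1 8 6 4 10 11 7 9 5) = [1, 8, 2, 3, 10, 0, 4, 9, 6, 5, 11, 7]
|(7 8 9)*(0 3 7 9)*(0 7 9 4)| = |(0 3 9 4)(7 8)| = 4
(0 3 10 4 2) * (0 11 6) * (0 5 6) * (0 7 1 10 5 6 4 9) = [3, 10, 11, 5, 2, 4, 6, 1, 8, 0, 9, 7] = (0 3 5 4 2 11 7 1 10 9)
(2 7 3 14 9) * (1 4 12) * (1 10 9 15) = (1 4 12 10 9 2 7 3 14 15) = [0, 4, 7, 14, 12, 5, 6, 3, 8, 2, 9, 11, 10, 13, 15, 1]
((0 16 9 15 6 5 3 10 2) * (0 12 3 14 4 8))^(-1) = (0 8 4 14 5 6 15 9 16)(2 10 3 12) = [8, 1, 10, 12, 14, 6, 15, 7, 4, 16, 3, 11, 2, 13, 5, 9, 0]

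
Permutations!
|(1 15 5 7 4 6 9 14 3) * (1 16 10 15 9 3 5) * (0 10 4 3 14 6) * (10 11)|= 13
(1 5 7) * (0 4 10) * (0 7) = [4, 5, 2, 3, 10, 0, 6, 1, 8, 9, 7] = (0 4 10 7 1 5)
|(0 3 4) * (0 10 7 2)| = 6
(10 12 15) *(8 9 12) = (8 9 12 15 10) = [0, 1, 2, 3, 4, 5, 6, 7, 9, 12, 8, 11, 15, 13, 14, 10]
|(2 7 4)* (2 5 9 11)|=6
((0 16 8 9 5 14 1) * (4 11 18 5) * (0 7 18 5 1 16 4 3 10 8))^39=(18)(0 5)(3 9 8 10)(4 14)(11 16)=[5, 1, 2, 9, 14, 0, 6, 7, 10, 8, 3, 16, 12, 13, 4, 15, 11, 17, 18]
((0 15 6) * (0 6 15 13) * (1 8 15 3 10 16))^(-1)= (0 13)(1 16 10 3 15 8)= [13, 16, 2, 15, 4, 5, 6, 7, 1, 9, 3, 11, 12, 0, 14, 8, 10]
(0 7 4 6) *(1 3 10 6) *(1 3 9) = (0 7 4 3 10 6)(1 9) = [7, 9, 2, 10, 3, 5, 0, 4, 8, 1, 6]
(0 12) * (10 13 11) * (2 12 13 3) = [13, 1, 12, 2, 4, 5, 6, 7, 8, 9, 3, 10, 0, 11] = (0 13 11 10 3 2 12)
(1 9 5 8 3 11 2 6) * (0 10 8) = (0 10 8 3 11 2 6 1 9 5) = [10, 9, 6, 11, 4, 0, 1, 7, 3, 5, 8, 2]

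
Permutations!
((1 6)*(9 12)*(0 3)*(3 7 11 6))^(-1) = (0 3 1 6 11 7)(9 12) = [3, 6, 2, 1, 4, 5, 11, 0, 8, 12, 10, 7, 9]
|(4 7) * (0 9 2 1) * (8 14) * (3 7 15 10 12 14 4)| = 12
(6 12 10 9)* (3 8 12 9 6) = (3 8 12 10 6 9) = [0, 1, 2, 8, 4, 5, 9, 7, 12, 3, 6, 11, 10]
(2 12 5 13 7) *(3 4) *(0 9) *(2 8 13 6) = (0 9)(2 12 5 6)(3 4)(7 8 13) = [9, 1, 12, 4, 3, 6, 2, 8, 13, 0, 10, 11, 5, 7]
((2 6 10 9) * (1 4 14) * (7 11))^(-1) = (1 14 4)(2 9 10 6)(7 11) = [0, 14, 9, 3, 1, 5, 2, 11, 8, 10, 6, 7, 12, 13, 4]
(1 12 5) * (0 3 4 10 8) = (0 3 4 10 8)(1 12 5) = [3, 12, 2, 4, 10, 1, 6, 7, 0, 9, 8, 11, 5]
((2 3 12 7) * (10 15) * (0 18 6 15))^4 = (0 10 15 6 18) = [10, 1, 2, 3, 4, 5, 18, 7, 8, 9, 15, 11, 12, 13, 14, 6, 16, 17, 0]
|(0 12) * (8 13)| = |(0 12)(8 13)| = 2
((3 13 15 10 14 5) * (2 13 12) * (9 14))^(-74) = (2 3 14 10 13 12 5 9 15) = [0, 1, 3, 14, 4, 9, 6, 7, 8, 15, 13, 11, 5, 12, 10, 2]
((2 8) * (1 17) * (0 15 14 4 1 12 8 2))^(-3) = (0 17 14 8 1 15 12 4) = [17, 15, 2, 3, 0, 5, 6, 7, 1, 9, 10, 11, 4, 13, 8, 12, 16, 14]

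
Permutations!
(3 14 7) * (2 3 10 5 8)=[0, 1, 3, 14, 4, 8, 6, 10, 2, 9, 5, 11, 12, 13, 7]=(2 3 14 7 10 5 8)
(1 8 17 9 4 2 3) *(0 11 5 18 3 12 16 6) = (0 11 5 18 3 1 8 17 9 4 2 12 16 6) = [11, 8, 12, 1, 2, 18, 0, 7, 17, 4, 10, 5, 16, 13, 14, 15, 6, 9, 3]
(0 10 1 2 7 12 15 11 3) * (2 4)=(0 10 1 4 2 7 12 15 11 3)=[10, 4, 7, 0, 2, 5, 6, 12, 8, 9, 1, 3, 15, 13, 14, 11]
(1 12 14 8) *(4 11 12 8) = (1 8)(4 11 12 14) = [0, 8, 2, 3, 11, 5, 6, 7, 1, 9, 10, 12, 14, 13, 4]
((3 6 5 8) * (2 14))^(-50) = (14)(3 5)(6 8) = [0, 1, 2, 5, 4, 3, 8, 7, 6, 9, 10, 11, 12, 13, 14]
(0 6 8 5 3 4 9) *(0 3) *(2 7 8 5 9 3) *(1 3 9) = (0 6 5)(1 3 4 9 2 7 8) = [6, 3, 7, 4, 9, 0, 5, 8, 1, 2]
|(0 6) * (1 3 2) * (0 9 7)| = 12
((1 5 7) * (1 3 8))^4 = (1 8 3 7 5) = [0, 8, 2, 7, 4, 1, 6, 5, 3]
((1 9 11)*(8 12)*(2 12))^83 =[0, 11, 8, 3, 4, 5, 6, 7, 12, 1, 10, 9, 2] =(1 11 9)(2 8 12)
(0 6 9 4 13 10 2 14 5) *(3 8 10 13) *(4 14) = (0 6 9 14 5)(2 4 3 8 10) = [6, 1, 4, 8, 3, 0, 9, 7, 10, 14, 2, 11, 12, 13, 5]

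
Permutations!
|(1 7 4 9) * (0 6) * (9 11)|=10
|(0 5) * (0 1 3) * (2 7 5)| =|(0 2 7 5 1 3)| =6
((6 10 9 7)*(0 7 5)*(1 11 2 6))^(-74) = [9, 0, 1, 3, 4, 10, 11, 5, 8, 6, 2, 7] = (0 9 6 11 7 5 10 2 1)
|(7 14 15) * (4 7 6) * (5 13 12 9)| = |(4 7 14 15 6)(5 13 12 9)| = 20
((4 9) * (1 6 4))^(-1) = (1 9 4 6) = [0, 9, 2, 3, 6, 5, 1, 7, 8, 4]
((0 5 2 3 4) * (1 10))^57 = (0 2 4 5 3)(1 10) = [2, 10, 4, 0, 5, 3, 6, 7, 8, 9, 1]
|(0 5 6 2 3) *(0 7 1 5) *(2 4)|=7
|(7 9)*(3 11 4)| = |(3 11 4)(7 9)| = 6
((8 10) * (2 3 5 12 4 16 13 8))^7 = (2 8 16 12 3 10 13 4 5) = [0, 1, 8, 10, 5, 2, 6, 7, 16, 9, 13, 11, 3, 4, 14, 15, 12]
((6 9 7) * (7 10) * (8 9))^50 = [0, 1, 2, 3, 4, 5, 6, 7, 8, 9, 10] = (10)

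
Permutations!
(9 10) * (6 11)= (6 11)(9 10)= [0, 1, 2, 3, 4, 5, 11, 7, 8, 10, 9, 6]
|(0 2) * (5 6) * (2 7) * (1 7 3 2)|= |(0 3 2)(1 7)(5 6)|= 6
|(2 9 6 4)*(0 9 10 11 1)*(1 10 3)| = 14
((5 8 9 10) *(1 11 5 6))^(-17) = (1 9 11 10 5 6 8) = [0, 9, 2, 3, 4, 6, 8, 7, 1, 11, 5, 10]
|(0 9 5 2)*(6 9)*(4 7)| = 10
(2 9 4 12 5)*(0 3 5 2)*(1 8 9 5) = (0 3 1 8 9 4 12 2 5) = [3, 8, 5, 1, 12, 0, 6, 7, 9, 4, 10, 11, 2]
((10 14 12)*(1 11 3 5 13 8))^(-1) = (1 8 13 5 3 11)(10 12 14) = [0, 8, 2, 11, 4, 3, 6, 7, 13, 9, 12, 1, 14, 5, 10]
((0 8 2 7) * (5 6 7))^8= (0 2 6)(5 7 8)= [2, 1, 6, 3, 4, 7, 0, 8, 5]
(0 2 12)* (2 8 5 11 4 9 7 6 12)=(0 8 5 11 4 9 7 6 12)=[8, 1, 2, 3, 9, 11, 12, 6, 5, 7, 10, 4, 0]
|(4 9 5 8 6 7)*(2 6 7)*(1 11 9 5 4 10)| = |(1 11 9 4 5 8 7 10)(2 6)| = 8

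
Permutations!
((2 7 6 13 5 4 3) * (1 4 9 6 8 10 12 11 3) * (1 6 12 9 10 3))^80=(1 11 12 9 10 5 13 6 4)=[0, 11, 2, 3, 1, 13, 4, 7, 8, 10, 5, 12, 9, 6]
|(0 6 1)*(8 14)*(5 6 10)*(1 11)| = 6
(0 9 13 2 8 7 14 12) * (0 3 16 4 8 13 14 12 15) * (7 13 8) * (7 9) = (0 7 12 3 16 4 9 14 15)(2 8 13) = [7, 1, 8, 16, 9, 5, 6, 12, 13, 14, 10, 11, 3, 2, 15, 0, 4]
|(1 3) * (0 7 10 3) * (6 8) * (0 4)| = |(0 7 10 3 1 4)(6 8)| = 6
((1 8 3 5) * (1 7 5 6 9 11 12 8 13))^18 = (13) = [0, 1, 2, 3, 4, 5, 6, 7, 8, 9, 10, 11, 12, 13]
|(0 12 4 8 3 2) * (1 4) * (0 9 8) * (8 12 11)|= |(0 11 8 3 2 9 12 1 4)|= 9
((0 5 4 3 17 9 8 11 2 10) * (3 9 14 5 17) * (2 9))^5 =(0 2 5 17 10 4 14)(8 9 11) =[2, 1, 5, 3, 14, 17, 6, 7, 9, 11, 4, 8, 12, 13, 0, 15, 16, 10]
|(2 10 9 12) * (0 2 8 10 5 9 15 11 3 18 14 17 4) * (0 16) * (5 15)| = 10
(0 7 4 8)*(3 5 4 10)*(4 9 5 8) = (0 7 10 3 8)(5 9) = [7, 1, 2, 8, 4, 9, 6, 10, 0, 5, 3]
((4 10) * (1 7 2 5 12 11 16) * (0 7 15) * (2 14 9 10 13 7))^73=(0 2 5 12 11 16 1 15)(4 13 7 14 9 10)=[2, 15, 5, 3, 13, 12, 6, 14, 8, 10, 4, 16, 11, 7, 9, 0, 1]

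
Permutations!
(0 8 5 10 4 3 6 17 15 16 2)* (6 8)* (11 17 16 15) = (0 6 16 2)(3 8 5 10 4)(11 17) = [6, 1, 0, 8, 3, 10, 16, 7, 5, 9, 4, 17, 12, 13, 14, 15, 2, 11]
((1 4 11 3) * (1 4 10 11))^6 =(1 10 11 3 4) =[0, 10, 2, 4, 1, 5, 6, 7, 8, 9, 11, 3]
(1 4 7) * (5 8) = [0, 4, 2, 3, 7, 8, 6, 1, 5] = (1 4 7)(5 8)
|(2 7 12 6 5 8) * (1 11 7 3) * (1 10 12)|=|(1 11 7)(2 3 10 12 6 5 8)|=21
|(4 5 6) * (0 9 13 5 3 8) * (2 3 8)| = |(0 9 13 5 6 4 8)(2 3)| = 14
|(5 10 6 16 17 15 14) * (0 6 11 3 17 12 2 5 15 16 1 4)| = 8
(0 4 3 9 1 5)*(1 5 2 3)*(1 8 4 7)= (0 7 1 2 3 9 5)(4 8)= [7, 2, 3, 9, 8, 0, 6, 1, 4, 5]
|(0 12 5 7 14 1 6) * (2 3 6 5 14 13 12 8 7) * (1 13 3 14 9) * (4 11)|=70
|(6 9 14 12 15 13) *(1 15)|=7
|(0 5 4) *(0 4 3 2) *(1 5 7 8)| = |(0 7 8 1 5 3 2)| = 7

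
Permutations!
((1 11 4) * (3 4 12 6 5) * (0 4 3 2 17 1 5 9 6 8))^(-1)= (0 8 12 11 1 17 2 5 4)(6 9)= [8, 17, 5, 3, 0, 4, 9, 7, 12, 6, 10, 1, 11, 13, 14, 15, 16, 2]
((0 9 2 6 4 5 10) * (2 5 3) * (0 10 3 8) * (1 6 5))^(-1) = (10)(0 8 4 6 1 9)(2 3 5) = [8, 9, 3, 5, 6, 2, 1, 7, 4, 0, 10]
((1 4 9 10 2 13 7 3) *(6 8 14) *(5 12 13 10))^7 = (1 3 7 13 12 5 9 4)(2 10)(6 8 14) = [0, 3, 10, 7, 1, 9, 8, 13, 14, 4, 2, 11, 5, 12, 6]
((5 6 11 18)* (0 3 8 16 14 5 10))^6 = (0 6 8 18 14)(3 11 16 10 5) = [6, 1, 2, 11, 4, 3, 8, 7, 18, 9, 5, 16, 12, 13, 0, 15, 10, 17, 14]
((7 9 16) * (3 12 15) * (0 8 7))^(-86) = (0 16 9 7 8)(3 12 15) = [16, 1, 2, 12, 4, 5, 6, 8, 0, 7, 10, 11, 15, 13, 14, 3, 9]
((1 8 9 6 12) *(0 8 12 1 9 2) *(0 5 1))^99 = [5, 6, 12, 3, 4, 9, 2, 7, 1, 8, 10, 11, 0] = (0 5 9 8 1 6 2 12)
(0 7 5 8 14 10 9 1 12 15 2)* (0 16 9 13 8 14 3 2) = [7, 12, 16, 2, 4, 14, 6, 5, 3, 1, 13, 11, 15, 8, 10, 0, 9] = (0 7 5 14 10 13 8 3 2 16 9 1 12 15)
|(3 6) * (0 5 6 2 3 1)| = |(0 5 6 1)(2 3)| = 4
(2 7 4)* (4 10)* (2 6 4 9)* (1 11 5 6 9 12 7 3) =(1 11 5 6 4 9 2 3)(7 10 12) =[0, 11, 3, 1, 9, 6, 4, 10, 8, 2, 12, 5, 7]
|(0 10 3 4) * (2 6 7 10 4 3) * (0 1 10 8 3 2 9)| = 5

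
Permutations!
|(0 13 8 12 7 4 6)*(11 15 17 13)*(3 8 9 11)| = |(0 3 8 12 7 4 6)(9 11 15 17 13)| = 35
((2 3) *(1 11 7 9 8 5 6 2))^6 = (1 6 9)(2 8 11)(3 5 7) = [0, 6, 8, 5, 4, 7, 9, 3, 11, 1, 10, 2]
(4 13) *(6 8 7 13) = (4 6 8 7 13) = [0, 1, 2, 3, 6, 5, 8, 13, 7, 9, 10, 11, 12, 4]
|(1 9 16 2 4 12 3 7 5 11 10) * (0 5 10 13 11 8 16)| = 12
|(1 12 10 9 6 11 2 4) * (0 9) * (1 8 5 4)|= 24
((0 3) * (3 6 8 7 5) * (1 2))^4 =(0 5 8)(3 7 6) =[5, 1, 2, 7, 4, 8, 3, 6, 0]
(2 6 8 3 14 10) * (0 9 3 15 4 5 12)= (0 9 3 14 10 2 6 8 15 4 5 12)= [9, 1, 6, 14, 5, 12, 8, 7, 15, 3, 2, 11, 0, 13, 10, 4]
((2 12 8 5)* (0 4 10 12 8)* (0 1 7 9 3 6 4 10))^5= (0 9 10 3 12 6 1 4 7)(2 5 8)= [9, 4, 5, 12, 7, 8, 1, 0, 2, 10, 3, 11, 6]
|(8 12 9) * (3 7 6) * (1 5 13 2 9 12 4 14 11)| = 9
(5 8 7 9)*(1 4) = (1 4)(5 8 7 9) = [0, 4, 2, 3, 1, 8, 6, 9, 7, 5]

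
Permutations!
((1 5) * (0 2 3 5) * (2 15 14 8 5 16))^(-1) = (0 1 5 8 14 15)(2 16 3) = [1, 5, 16, 2, 4, 8, 6, 7, 14, 9, 10, 11, 12, 13, 15, 0, 3]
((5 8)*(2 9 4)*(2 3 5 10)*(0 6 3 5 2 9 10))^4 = (0 10 8 2 5 3 4 6 9) = [10, 1, 5, 4, 6, 3, 9, 7, 2, 0, 8]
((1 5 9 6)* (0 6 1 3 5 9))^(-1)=(0 5 3 6)(1 9)=[5, 9, 2, 6, 4, 3, 0, 7, 8, 1]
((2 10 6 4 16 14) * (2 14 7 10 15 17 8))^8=[0, 1, 2, 3, 10, 5, 7, 4, 8, 9, 16, 11, 12, 13, 14, 15, 6, 17]=(17)(4 10 16 6 7)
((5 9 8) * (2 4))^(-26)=(5 9 8)=[0, 1, 2, 3, 4, 9, 6, 7, 5, 8]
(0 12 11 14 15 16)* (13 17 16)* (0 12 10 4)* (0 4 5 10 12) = (0 12 11 14 15 13 17 16)(5 10) = [12, 1, 2, 3, 4, 10, 6, 7, 8, 9, 5, 14, 11, 17, 15, 13, 0, 16]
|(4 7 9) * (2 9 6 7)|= |(2 9 4)(6 7)|= 6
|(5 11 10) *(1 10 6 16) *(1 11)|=3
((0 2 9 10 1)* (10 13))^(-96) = (13) = [0, 1, 2, 3, 4, 5, 6, 7, 8, 9, 10, 11, 12, 13]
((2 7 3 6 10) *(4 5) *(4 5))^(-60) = [0, 1, 2, 3, 4, 5, 6, 7, 8, 9, 10] = (10)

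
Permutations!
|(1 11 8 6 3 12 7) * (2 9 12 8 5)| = |(1 11 5 2 9 12 7)(3 8 6)| = 21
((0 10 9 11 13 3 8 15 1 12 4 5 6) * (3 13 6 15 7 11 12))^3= (0 12 15 8 6 9 5 3 11 10 4 1 7)= [12, 7, 2, 11, 1, 3, 9, 0, 6, 5, 4, 10, 15, 13, 14, 8]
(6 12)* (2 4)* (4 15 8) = (2 15 8 4)(6 12) = [0, 1, 15, 3, 2, 5, 12, 7, 4, 9, 10, 11, 6, 13, 14, 8]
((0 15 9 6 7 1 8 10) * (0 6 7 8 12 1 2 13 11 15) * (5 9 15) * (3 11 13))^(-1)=(15)(1 12)(2 7 9 5 11 3)(6 10 8)=[0, 12, 7, 2, 4, 11, 10, 9, 6, 5, 8, 3, 1, 13, 14, 15]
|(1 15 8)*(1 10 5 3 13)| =7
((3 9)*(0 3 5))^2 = [9, 1, 2, 5, 4, 3, 6, 7, 8, 0] = (0 9)(3 5)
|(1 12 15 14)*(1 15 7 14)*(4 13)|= |(1 12 7 14 15)(4 13)|= 10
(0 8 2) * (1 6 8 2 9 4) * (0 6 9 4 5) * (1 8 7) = (0 2 6 7 1 9 5)(4 8) = [2, 9, 6, 3, 8, 0, 7, 1, 4, 5]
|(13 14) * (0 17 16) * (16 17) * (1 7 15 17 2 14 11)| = 8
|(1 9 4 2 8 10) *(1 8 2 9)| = 2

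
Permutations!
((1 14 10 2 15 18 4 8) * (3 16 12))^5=[0, 18, 1, 12, 2, 5, 6, 7, 15, 9, 8, 11, 16, 13, 4, 14, 3, 17, 10]=(1 18 10 8 15 14 4 2)(3 12 16)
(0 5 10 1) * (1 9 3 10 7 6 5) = [1, 0, 2, 10, 4, 7, 5, 6, 8, 3, 9] = (0 1)(3 10 9)(5 7 6)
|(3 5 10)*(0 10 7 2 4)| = 7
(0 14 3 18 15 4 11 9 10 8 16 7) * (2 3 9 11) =(0 14 9 10 8 16 7)(2 3 18 15 4) =[14, 1, 3, 18, 2, 5, 6, 0, 16, 10, 8, 11, 12, 13, 9, 4, 7, 17, 15]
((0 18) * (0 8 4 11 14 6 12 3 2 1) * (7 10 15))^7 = (0 12 4 1 6 8 2 14 18 3 11)(7 10 15) = [12, 6, 14, 11, 1, 5, 8, 10, 2, 9, 15, 0, 4, 13, 18, 7, 16, 17, 3]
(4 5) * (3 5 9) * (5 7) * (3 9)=(9)(3 7 5 4)=[0, 1, 2, 7, 3, 4, 6, 5, 8, 9]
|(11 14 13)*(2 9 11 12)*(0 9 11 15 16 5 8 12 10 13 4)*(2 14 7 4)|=|(0 9 15 16 5 8 12 14 2 11 7 4)(10 13)|=12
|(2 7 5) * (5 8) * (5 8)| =3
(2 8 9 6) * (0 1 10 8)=(0 1 10 8 9 6 2)=[1, 10, 0, 3, 4, 5, 2, 7, 9, 6, 8]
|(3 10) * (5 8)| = 2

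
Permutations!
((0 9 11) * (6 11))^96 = (11) = [0, 1, 2, 3, 4, 5, 6, 7, 8, 9, 10, 11]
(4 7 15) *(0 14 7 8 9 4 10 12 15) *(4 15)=[14, 1, 2, 3, 8, 5, 6, 0, 9, 15, 12, 11, 4, 13, 7, 10]=(0 14 7)(4 8 9 15 10 12)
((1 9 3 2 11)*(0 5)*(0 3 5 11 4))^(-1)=(0 4 2 3 5 9 1 11)=[4, 11, 3, 5, 2, 9, 6, 7, 8, 1, 10, 0]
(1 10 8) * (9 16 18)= (1 10 8)(9 16 18)= [0, 10, 2, 3, 4, 5, 6, 7, 1, 16, 8, 11, 12, 13, 14, 15, 18, 17, 9]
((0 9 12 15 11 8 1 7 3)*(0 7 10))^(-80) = (15) = [0, 1, 2, 3, 4, 5, 6, 7, 8, 9, 10, 11, 12, 13, 14, 15]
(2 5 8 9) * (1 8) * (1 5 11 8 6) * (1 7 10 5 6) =(2 11 8 9)(5 6 7 10) =[0, 1, 11, 3, 4, 6, 7, 10, 9, 2, 5, 8]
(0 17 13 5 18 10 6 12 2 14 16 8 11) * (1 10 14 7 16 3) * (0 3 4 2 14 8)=[17, 10, 7, 1, 2, 18, 12, 16, 11, 9, 6, 3, 14, 5, 4, 15, 0, 13, 8]=(0 17 13 5 18 8 11 3 1 10 6 12 14 4 2 7 16)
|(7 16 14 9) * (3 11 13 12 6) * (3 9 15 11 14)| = |(3 14 15 11 13 12 6 9 7 16)| = 10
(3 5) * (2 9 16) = (2 9 16)(3 5) = [0, 1, 9, 5, 4, 3, 6, 7, 8, 16, 10, 11, 12, 13, 14, 15, 2]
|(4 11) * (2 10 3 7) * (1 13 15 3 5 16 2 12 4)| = |(1 13 15 3 7 12 4 11)(2 10 5 16)| = 8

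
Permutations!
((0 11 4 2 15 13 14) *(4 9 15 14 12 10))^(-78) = (0 9 13 10 2)(4 14 11 15 12) = [9, 1, 0, 3, 14, 5, 6, 7, 8, 13, 2, 15, 4, 10, 11, 12]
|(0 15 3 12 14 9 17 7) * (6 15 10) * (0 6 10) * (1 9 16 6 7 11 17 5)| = 6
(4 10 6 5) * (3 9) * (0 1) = (0 1)(3 9)(4 10 6 5) = [1, 0, 2, 9, 10, 4, 5, 7, 8, 3, 6]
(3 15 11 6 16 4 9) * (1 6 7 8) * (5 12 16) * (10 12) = (1 6 5 10 12 16 4 9 3 15 11 7 8) = [0, 6, 2, 15, 9, 10, 5, 8, 1, 3, 12, 7, 16, 13, 14, 11, 4]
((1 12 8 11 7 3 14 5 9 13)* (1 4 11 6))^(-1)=(1 6 8 12)(3 7 11 4 13 9 5 14)=[0, 6, 2, 7, 13, 14, 8, 11, 12, 5, 10, 4, 1, 9, 3]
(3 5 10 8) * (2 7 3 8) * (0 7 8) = [7, 1, 8, 5, 4, 10, 6, 3, 0, 9, 2] = (0 7 3 5 10 2 8)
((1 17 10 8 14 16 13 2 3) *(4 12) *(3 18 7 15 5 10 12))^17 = [0, 12, 14, 17, 1, 18, 6, 13, 15, 9, 7, 11, 3, 8, 5, 2, 10, 4, 16] = (1 12 3 17 4)(2 14 5 18 16 10 7 13 8 15)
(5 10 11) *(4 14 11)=[0, 1, 2, 3, 14, 10, 6, 7, 8, 9, 4, 5, 12, 13, 11]=(4 14 11 5 10)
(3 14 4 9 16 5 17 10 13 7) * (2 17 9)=(2 17 10 13 7 3 14 4)(5 9 16)=[0, 1, 17, 14, 2, 9, 6, 3, 8, 16, 13, 11, 12, 7, 4, 15, 5, 10]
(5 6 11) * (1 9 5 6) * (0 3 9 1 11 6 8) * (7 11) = (0 3 9 5 7 11 8) = [3, 1, 2, 9, 4, 7, 6, 11, 0, 5, 10, 8]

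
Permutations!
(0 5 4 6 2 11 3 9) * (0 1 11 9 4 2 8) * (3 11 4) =[5, 4, 9, 3, 6, 2, 8, 7, 0, 1, 10, 11] =(11)(0 5 2 9 1 4 6 8)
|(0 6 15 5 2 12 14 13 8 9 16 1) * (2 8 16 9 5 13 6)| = 18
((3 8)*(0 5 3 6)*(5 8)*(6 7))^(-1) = [6, 1, 2, 5, 4, 3, 7, 8, 0] = (0 6 7 8)(3 5)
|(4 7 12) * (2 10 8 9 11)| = |(2 10 8 9 11)(4 7 12)| = 15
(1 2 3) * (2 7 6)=(1 7 6 2 3)=[0, 7, 3, 1, 4, 5, 2, 6]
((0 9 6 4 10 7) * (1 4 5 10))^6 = (10) = [0, 1, 2, 3, 4, 5, 6, 7, 8, 9, 10]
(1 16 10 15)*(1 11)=(1 16 10 15 11)=[0, 16, 2, 3, 4, 5, 6, 7, 8, 9, 15, 1, 12, 13, 14, 11, 10]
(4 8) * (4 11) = [0, 1, 2, 3, 8, 5, 6, 7, 11, 9, 10, 4] = (4 8 11)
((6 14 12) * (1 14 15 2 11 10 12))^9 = (1 14)(2 12)(6 11)(10 15) = [0, 14, 12, 3, 4, 5, 11, 7, 8, 9, 15, 6, 2, 13, 1, 10]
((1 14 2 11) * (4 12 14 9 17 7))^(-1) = [0, 11, 14, 3, 7, 5, 6, 17, 8, 1, 10, 2, 4, 13, 12, 15, 16, 9] = (1 11 2 14 12 4 7 17 9)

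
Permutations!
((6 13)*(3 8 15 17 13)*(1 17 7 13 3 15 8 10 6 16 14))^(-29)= (1 17 3 10 6 15 7 13 16 14)= [0, 17, 2, 10, 4, 5, 15, 13, 8, 9, 6, 11, 12, 16, 1, 7, 14, 3]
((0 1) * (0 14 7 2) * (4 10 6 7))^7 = (0 2 7 6 10 4 14 1) = [2, 0, 7, 3, 14, 5, 10, 6, 8, 9, 4, 11, 12, 13, 1]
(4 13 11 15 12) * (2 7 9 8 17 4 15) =(2 7 9 8 17 4 13 11)(12 15) =[0, 1, 7, 3, 13, 5, 6, 9, 17, 8, 10, 2, 15, 11, 14, 12, 16, 4]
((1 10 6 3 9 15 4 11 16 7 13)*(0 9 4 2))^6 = (0 15)(1 16 3)(2 9)(4 10 7)(6 13 11) = [15, 16, 9, 1, 10, 5, 13, 4, 8, 2, 7, 6, 12, 11, 14, 0, 3]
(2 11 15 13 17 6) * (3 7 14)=(2 11 15 13 17 6)(3 7 14)=[0, 1, 11, 7, 4, 5, 2, 14, 8, 9, 10, 15, 12, 17, 3, 13, 16, 6]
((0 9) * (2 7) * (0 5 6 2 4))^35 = [0, 1, 2, 3, 4, 5, 6, 7, 8, 9] = (9)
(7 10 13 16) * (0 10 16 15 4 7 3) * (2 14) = (0 10 13 15 4 7 16 3)(2 14) = [10, 1, 14, 0, 7, 5, 6, 16, 8, 9, 13, 11, 12, 15, 2, 4, 3]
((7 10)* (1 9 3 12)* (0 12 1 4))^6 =(12) =[0, 1, 2, 3, 4, 5, 6, 7, 8, 9, 10, 11, 12]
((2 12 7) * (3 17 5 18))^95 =(2 7 12)(3 18 5 17) =[0, 1, 7, 18, 4, 17, 6, 12, 8, 9, 10, 11, 2, 13, 14, 15, 16, 3, 5]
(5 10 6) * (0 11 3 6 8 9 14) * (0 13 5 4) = [11, 1, 2, 6, 0, 10, 4, 7, 9, 14, 8, 3, 12, 5, 13] = (0 11 3 6 4)(5 10 8 9 14 13)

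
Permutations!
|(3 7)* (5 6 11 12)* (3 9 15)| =|(3 7 9 15)(5 6 11 12)| =4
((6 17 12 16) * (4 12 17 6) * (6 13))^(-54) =(17) =[0, 1, 2, 3, 4, 5, 6, 7, 8, 9, 10, 11, 12, 13, 14, 15, 16, 17]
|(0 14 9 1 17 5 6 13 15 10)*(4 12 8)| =30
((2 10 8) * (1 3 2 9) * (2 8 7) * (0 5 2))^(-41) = (0 7 10 2 5)(1 9 8 3) = [7, 9, 5, 1, 4, 0, 6, 10, 3, 8, 2]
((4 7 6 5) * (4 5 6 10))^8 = [0, 1, 2, 3, 10, 5, 6, 4, 8, 9, 7] = (4 10 7)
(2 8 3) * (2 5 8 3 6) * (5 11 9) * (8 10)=(2 3 11 9 5 10 8 6)=[0, 1, 3, 11, 4, 10, 2, 7, 6, 5, 8, 9]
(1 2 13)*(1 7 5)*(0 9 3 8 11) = [9, 2, 13, 8, 4, 1, 6, 5, 11, 3, 10, 0, 12, 7] = (0 9 3 8 11)(1 2 13 7 5)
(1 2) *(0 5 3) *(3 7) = (0 5 7 3)(1 2) = [5, 2, 1, 0, 4, 7, 6, 3]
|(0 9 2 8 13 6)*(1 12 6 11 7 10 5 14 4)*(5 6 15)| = 18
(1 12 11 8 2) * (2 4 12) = (1 2)(4 12 11 8) = [0, 2, 1, 3, 12, 5, 6, 7, 4, 9, 10, 8, 11]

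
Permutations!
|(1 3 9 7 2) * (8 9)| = |(1 3 8 9 7 2)| = 6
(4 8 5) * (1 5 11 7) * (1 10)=(1 5 4 8 11 7 10)=[0, 5, 2, 3, 8, 4, 6, 10, 11, 9, 1, 7]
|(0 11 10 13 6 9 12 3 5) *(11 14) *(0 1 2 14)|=|(1 2 14 11 10 13 6 9 12 3 5)|=11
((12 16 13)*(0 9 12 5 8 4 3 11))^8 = (0 3 8 13 12)(4 5 16 9 11) = [3, 1, 2, 8, 5, 16, 6, 7, 13, 11, 10, 4, 0, 12, 14, 15, 9]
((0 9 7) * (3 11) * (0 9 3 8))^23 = (0 8 11 3)(7 9) = [8, 1, 2, 0, 4, 5, 6, 9, 11, 7, 10, 3]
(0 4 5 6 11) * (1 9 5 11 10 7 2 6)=[4, 9, 6, 3, 11, 1, 10, 2, 8, 5, 7, 0]=(0 4 11)(1 9 5)(2 6 10 7)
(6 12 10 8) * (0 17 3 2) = (0 17 3 2)(6 12 10 8) = [17, 1, 0, 2, 4, 5, 12, 7, 6, 9, 8, 11, 10, 13, 14, 15, 16, 3]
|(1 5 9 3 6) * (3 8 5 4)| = |(1 4 3 6)(5 9 8)| = 12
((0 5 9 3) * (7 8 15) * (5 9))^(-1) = (0 3 9)(7 15 8) = [3, 1, 2, 9, 4, 5, 6, 15, 7, 0, 10, 11, 12, 13, 14, 8]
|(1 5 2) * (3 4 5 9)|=6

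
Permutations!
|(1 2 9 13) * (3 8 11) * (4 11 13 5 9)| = |(1 2 4 11 3 8 13)(5 9)| = 14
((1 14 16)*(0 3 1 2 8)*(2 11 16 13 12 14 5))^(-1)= (0 8 2 5 1 3)(11 16)(12 13 14)= [8, 3, 5, 0, 4, 1, 6, 7, 2, 9, 10, 16, 13, 14, 12, 15, 11]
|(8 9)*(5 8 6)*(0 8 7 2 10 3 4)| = 10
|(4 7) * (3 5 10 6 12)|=10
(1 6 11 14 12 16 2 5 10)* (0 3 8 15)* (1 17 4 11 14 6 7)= [3, 7, 5, 8, 11, 10, 14, 1, 15, 9, 17, 6, 16, 13, 12, 0, 2, 4]= (0 3 8 15)(1 7)(2 5 10 17 4 11 6 14 12 16)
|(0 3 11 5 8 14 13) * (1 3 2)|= |(0 2 1 3 11 5 8 14 13)|= 9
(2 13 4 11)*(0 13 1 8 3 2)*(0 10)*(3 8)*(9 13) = [9, 3, 1, 2, 11, 5, 6, 7, 8, 13, 0, 10, 12, 4] = (0 9 13 4 11 10)(1 3 2)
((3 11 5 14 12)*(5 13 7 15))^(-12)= [0, 1, 2, 15, 4, 11, 6, 12, 8, 9, 10, 5, 7, 14, 13, 3]= (3 15)(5 11)(7 12)(13 14)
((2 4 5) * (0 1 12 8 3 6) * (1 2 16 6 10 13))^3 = [5, 3, 16, 1, 6, 0, 4, 7, 13, 9, 12, 11, 10, 8, 14, 15, 2] = (0 5)(1 3)(2 16)(4 6)(8 13)(10 12)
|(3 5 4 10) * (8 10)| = 5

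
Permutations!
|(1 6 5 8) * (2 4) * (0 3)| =4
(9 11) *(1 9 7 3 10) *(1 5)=(1 9 11 7 3 10 5)=[0, 9, 2, 10, 4, 1, 6, 3, 8, 11, 5, 7]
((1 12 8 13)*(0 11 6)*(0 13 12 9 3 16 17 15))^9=(0 15 17 16 3 9 1 13 6 11)(8 12)=[15, 13, 2, 9, 4, 5, 11, 7, 12, 1, 10, 0, 8, 6, 14, 17, 3, 16]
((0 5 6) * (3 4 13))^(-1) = (0 6 5)(3 13 4) = [6, 1, 2, 13, 3, 0, 5, 7, 8, 9, 10, 11, 12, 4]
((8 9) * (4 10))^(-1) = [0, 1, 2, 3, 10, 5, 6, 7, 9, 8, 4] = (4 10)(8 9)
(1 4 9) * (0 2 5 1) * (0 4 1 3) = (0 2 5 3)(4 9) = [2, 1, 5, 0, 9, 3, 6, 7, 8, 4]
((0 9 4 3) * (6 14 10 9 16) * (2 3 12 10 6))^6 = (0 2)(3 16)(4 10)(9 12) = [2, 1, 0, 16, 10, 5, 6, 7, 8, 12, 4, 11, 9, 13, 14, 15, 3]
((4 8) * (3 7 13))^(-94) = (3 13 7) = [0, 1, 2, 13, 4, 5, 6, 3, 8, 9, 10, 11, 12, 7]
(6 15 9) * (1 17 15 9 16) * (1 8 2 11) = (1 17 15 16 8 2 11)(6 9) = [0, 17, 11, 3, 4, 5, 9, 7, 2, 6, 10, 1, 12, 13, 14, 16, 8, 15]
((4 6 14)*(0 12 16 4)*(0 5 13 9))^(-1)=(0 9 13 5 14 6 4 16 12)=[9, 1, 2, 3, 16, 14, 4, 7, 8, 13, 10, 11, 0, 5, 6, 15, 12]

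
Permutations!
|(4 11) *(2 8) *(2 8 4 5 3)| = 5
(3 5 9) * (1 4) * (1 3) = (1 4 3 5 9) = [0, 4, 2, 5, 3, 9, 6, 7, 8, 1]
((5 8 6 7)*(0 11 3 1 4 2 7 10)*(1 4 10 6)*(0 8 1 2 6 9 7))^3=(0 4 7 10)(1 2 3 9)(5 8 11 6)=[4, 2, 3, 9, 7, 8, 5, 10, 11, 1, 0, 6]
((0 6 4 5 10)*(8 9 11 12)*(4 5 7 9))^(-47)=[6, 1, 2, 3, 7, 10, 5, 9, 4, 11, 0, 12, 8]=(0 6 5 10)(4 7 9 11 12 8)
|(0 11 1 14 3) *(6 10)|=10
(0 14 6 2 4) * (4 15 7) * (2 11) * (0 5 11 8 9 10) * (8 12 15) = (0 14 6 12 15 7 4 5 11 2 8 9 10) = [14, 1, 8, 3, 5, 11, 12, 4, 9, 10, 0, 2, 15, 13, 6, 7]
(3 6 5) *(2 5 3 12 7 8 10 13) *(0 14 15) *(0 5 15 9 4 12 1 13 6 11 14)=(1 13 2 15 5)(3 11 14 9 4 12 7 8 10 6)=[0, 13, 15, 11, 12, 1, 3, 8, 10, 4, 6, 14, 7, 2, 9, 5]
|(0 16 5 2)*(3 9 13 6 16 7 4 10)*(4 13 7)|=11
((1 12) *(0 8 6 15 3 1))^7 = (15) = [0, 1, 2, 3, 4, 5, 6, 7, 8, 9, 10, 11, 12, 13, 14, 15]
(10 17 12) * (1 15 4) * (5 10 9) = [0, 15, 2, 3, 1, 10, 6, 7, 8, 5, 17, 11, 9, 13, 14, 4, 16, 12] = (1 15 4)(5 10 17 12 9)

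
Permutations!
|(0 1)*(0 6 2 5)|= 5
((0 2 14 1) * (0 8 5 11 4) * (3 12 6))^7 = (0 4 11 5 8 1 14 2)(3 12 6) = [4, 14, 0, 12, 11, 8, 3, 7, 1, 9, 10, 5, 6, 13, 2]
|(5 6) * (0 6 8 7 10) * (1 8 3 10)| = 15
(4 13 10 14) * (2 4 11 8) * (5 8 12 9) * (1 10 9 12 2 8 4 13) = (1 10 14 11 2 13 9 5 4) = [0, 10, 13, 3, 1, 4, 6, 7, 8, 5, 14, 2, 12, 9, 11]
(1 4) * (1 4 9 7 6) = (1 9 7 6) = [0, 9, 2, 3, 4, 5, 1, 6, 8, 7]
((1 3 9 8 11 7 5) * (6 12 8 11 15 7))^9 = (1 5 7 15 8 12 6 11 9 3) = [0, 5, 2, 1, 4, 7, 11, 15, 12, 3, 10, 9, 6, 13, 14, 8]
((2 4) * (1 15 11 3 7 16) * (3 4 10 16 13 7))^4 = (1 2 15 10 11 16 4) = [0, 2, 15, 3, 1, 5, 6, 7, 8, 9, 11, 16, 12, 13, 14, 10, 4]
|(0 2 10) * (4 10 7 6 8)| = |(0 2 7 6 8 4 10)| = 7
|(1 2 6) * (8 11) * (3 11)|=|(1 2 6)(3 11 8)|=3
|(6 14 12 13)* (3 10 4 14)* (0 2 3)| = 9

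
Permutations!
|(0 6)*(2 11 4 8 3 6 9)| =|(0 9 2 11 4 8 3 6)| =8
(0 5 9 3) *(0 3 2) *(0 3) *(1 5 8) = (0 8 1 5 9 2 3) = [8, 5, 3, 0, 4, 9, 6, 7, 1, 2]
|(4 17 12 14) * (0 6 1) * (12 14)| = 3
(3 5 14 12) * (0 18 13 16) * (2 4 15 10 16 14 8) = (0 18 13 14 12 3 5 8 2 4 15 10 16) = [18, 1, 4, 5, 15, 8, 6, 7, 2, 9, 16, 11, 3, 14, 12, 10, 0, 17, 13]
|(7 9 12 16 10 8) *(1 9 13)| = 8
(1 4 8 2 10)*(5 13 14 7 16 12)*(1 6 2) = (1 4 8)(2 10 6)(5 13 14 7 16 12) = [0, 4, 10, 3, 8, 13, 2, 16, 1, 9, 6, 11, 5, 14, 7, 15, 12]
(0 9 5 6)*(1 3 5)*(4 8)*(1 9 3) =(9)(0 3 5 6)(4 8) =[3, 1, 2, 5, 8, 6, 0, 7, 4, 9]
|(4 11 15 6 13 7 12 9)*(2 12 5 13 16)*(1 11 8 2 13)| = |(1 11 15 6 16 13 7 5)(2 12 9 4 8)| = 40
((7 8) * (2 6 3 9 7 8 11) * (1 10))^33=[0, 10, 9, 11, 4, 5, 7, 6, 8, 2, 1, 3]=(1 10)(2 9)(3 11)(6 7)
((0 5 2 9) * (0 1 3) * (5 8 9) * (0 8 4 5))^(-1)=(0 2 5 4)(1 9 8 3)=[2, 9, 5, 1, 0, 4, 6, 7, 3, 8]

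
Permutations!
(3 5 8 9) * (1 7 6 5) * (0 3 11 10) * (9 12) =[3, 7, 2, 1, 4, 8, 5, 6, 12, 11, 0, 10, 9] =(0 3 1 7 6 5 8 12 9 11 10)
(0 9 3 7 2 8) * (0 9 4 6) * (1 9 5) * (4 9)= (0 9 3 7 2 8 5 1 4 6)= [9, 4, 8, 7, 6, 1, 0, 2, 5, 3]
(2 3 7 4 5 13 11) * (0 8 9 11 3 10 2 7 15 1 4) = [8, 4, 10, 15, 5, 13, 6, 0, 9, 11, 2, 7, 12, 3, 14, 1] = (0 8 9 11 7)(1 4 5 13 3 15)(2 10)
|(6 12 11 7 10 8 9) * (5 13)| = |(5 13)(6 12 11 7 10 8 9)| = 14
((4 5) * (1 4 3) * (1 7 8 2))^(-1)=(1 2 8 7 3 5 4)=[0, 2, 8, 5, 1, 4, 6, 3, 7]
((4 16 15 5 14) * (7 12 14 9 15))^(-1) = (4 14 12 7 16)(5 15 9) = [0, 1, 2, 3, 14, 15, 6, 16, 8, 5, 10, 11, 7, 13, 12, 9, 4]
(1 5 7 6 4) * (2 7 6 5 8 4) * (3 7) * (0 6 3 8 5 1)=[6, 5, 8, 7, 0, 3, 2, 1, 4]=(0 6 2 8 4)(1 5 3 7)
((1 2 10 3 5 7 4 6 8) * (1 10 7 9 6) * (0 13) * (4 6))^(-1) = (0 13)(1 4 9 5 3 10 8 6 7 2) = [13, 4, 1, 10, 9, 3, 7, 2, 6, 5, 8, 11, 12, 0]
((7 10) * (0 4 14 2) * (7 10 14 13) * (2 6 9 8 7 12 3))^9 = (0 12)(2 13)(3 4)(6 14 7 8 9) = [12, 1, 13, 4, 3, 5, 14, 8, 9, 6, 10, 11, 0, 2, 7]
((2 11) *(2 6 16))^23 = (2 16 6 11) = [0, 1, 16, 3, 4, 5, 11, 7, 8, 9, 10, 2, 12, 13, 14, 15, 6]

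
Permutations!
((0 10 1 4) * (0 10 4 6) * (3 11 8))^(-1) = (0 6 1 10 4)(3 8 11) = [6, 10, 2, 8, 0, 5, 1, 7, 11, 9, 4, 3]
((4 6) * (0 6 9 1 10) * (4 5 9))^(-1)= (0 10 1 9 5 6)= [10, 9, 2, 3, 4, 6, 0, 7, 8, 5, 1]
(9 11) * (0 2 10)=(0 2 10)(9 11)=[2, 1, 10, 3, 4, 5, 6, 7, 8, 11, 0, 9]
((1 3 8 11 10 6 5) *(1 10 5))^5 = (1 10 11 3 6 5 8) = [0, 10, 2, 6, 4, 8, 5, 7, 1, 9, 11, 3]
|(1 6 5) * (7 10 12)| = 3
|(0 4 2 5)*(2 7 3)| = 6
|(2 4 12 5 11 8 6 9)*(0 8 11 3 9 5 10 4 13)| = 24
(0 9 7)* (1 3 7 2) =(0 9 2 1 3 7) =[9, 3, 1, 7, 4, 5, 6, 0, 8, 2]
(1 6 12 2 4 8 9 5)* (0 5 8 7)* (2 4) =[5, 6, 2, 3, 7, 1, 12, 0, 9, 8, 10, 11, 4] =(0 5 1 6 12 4 7)(8 9)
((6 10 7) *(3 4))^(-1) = (3 4)(6 7 10) = [0, 1, 2, 4, 3, 5, 7, 10, 8, 9, 6]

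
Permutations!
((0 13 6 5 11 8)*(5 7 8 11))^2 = (0 6 8 13 7) = [6, 1, 2, 3, 4, 5, 8, 0, 13, 9, 10, 11, 12, 7]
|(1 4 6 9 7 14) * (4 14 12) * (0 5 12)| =|(0 5 12 4 6 9 7)(1 14)| =14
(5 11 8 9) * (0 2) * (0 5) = (0 2 5 11 8 9) = [2, 1, 5, 3, 4, 11, 6, 7, 9, 0, 10, 8]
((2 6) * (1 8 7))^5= (1 7 8)(2 6)= [0, 7, 6, 3, 4, 5, 2, 8, 1]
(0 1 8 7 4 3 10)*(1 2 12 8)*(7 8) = (0 2 12 7 4 3 10) = [2, 1, 12, 10, 3, 5, 6, 4, 8, 9, 0, 11, 7]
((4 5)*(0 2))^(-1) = [2, 1, 0, 3, 5, 4] = (0 2)(4 5)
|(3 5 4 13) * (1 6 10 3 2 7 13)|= |(1 6 10 3 5 4)(2 7 13)|= 6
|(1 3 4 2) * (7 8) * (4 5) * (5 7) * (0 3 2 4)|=|(0 3 7 8 5)(1 2)|=10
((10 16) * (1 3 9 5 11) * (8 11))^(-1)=(1 11 8 5 9 3)(10 16)=[0, 11, 2, 1, 4, 9, 6, 7, 5, 3, 16, 8, 12, 13, 14, 15, 10]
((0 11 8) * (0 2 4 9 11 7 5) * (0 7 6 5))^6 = (0 5)(2 4 9 11 8)(6 7) = [5, 1, 4, 3, 9, 0, 7, 6, 2, 11, 10, 8]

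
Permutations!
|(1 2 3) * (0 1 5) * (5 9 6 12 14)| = |(0 1 2 3 9 6 12 14 5)| = 9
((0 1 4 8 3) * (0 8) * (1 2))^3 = [4, 2, 0, 8, 1, 5, 6, 7, 3] = (0 4 1 2)(3 8)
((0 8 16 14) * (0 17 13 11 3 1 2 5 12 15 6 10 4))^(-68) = (0 15 1 17)(2 13 8 6)(3 14 4 12)(5 11 16 10) = [15, 17, 13, 14, 12, 11, 2, 7, 6, 9, 5, 16, 3, 8, 4, 1, 10, 0]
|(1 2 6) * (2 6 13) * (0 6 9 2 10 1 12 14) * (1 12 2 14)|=|(0 6 2 13 10 12 1 9 14)|=9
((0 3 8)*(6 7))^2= (0 8 3)= [8, 1, 2, 0, 4, 5, 6, 7, 3]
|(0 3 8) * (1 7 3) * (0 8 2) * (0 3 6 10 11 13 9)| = |(0 1 7 6 10 11 13 9)(2 3)| = 8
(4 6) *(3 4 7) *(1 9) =[0, 9, 2, 4, 6, 5, 7, 3, 8, 1] =(1 9)(3 4 6 7)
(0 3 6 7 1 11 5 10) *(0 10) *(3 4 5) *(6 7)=[4, 11, 2, 7, 5, 0, 6, 1, 8, 9, 10, 3]=(0 4 5)(1 11 3 7)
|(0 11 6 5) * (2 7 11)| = 6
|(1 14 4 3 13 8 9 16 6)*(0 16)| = 10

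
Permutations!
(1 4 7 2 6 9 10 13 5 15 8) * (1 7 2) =(1 4 2 6 9 10 13 5 15 8 7) =[0, 4, 6, 3, 2, 15, 9, 1, 7, 10, 13, 11, 12, 5, 14, 8]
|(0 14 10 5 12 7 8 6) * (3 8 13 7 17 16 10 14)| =|(0 3 8 6)(5 12 17 16 10)(7 13)| =20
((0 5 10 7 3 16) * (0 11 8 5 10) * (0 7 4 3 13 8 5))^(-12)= (0 13 5 16 4)(3 10 8 7 11)= [13, 1, 2, 10, 0, 16, 6, 11, 7, 9, 8, 3, 12, 5, 14, 15, 4]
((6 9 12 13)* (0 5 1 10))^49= (0 5 1 10)(6 9 12 13)= [5, 10, 2, 3, 4, 1, 9, 7, 8, 12, 0, 11, 13, 6]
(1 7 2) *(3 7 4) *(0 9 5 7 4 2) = [9, 2, 1, 4, 3, 7, 6, 0, 8, 5] = (0 9 5 7)(1 2)(3 4)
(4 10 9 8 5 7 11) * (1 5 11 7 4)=(1 5 4 10 9 8 11)=[0, 5, 2, 3, 10, 4, 6, 7, 11, 8, 9, 1]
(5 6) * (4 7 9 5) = (4 7 9 5 6) = [0, 1, 2, 3, 7, 6, 4, 9, 8, 5]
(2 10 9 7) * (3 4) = (2 10 9 7)(3 4) = [0, 1, 10, 4, 3, 5, 6, 2, 8, 7, 9]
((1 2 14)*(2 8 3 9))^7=(1 8 3 9 2 14)=[0, 8, 14, 9, 4, 5, 6, 7, 3, 2, 10, 11, 12, 13, 1]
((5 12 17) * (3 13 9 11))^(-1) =(3 11 9 13)(5 17 12) =[0, 1, 2, 11, 4, 17, 6, 7, 8, 13, 10, 9, 5, 3, 14, 15, 16, 12]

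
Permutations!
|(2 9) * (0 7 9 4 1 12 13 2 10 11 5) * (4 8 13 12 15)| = 6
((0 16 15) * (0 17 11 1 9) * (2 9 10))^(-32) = (0 11 9 17 2 15 10 16 1) = [11, 0, 15, 3, 4, 5, 6, 7, 8, 17, 16, 9, 12, 13, 14, 10, 1, 2]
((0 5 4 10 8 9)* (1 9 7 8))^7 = (0 5 4 10 1 9)(7 8) = [5, 9, 2, 3, 10, 4, 6, 8, 7, 0, 1]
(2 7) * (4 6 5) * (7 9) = (2 9 7)(4 6 5) = [0, 1, 9, 3, 6, 4, 5, 2, 8, 7]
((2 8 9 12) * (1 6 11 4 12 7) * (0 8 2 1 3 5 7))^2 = [9, 11, 2, 7, 1, 3, 4, 5, 0, 8, 10, 12, 6] = (0 9 8)(1 11 12 6 4)(3 7 5)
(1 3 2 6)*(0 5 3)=(0 5 3 2 6 1)=[5, 0, 6, 2, 4, 3, 1]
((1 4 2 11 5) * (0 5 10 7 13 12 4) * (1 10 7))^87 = (0 1 10 5)(2 13)(4 7)(11 12) = [1, 10, 13, 3, 7, 0, 6, 4, 8, 9, 5, 12, 11, 2]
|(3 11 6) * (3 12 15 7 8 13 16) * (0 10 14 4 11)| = |(0 10 14 4 11 6 12 15 7 8 13 16 3)| = 13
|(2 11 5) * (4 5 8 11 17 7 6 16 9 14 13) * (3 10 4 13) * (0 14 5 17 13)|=|(0 14 3 10 4 17 7 6 16 9 5 2 13)(8 11)|=26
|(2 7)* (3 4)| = |(2 7)(3 4)| = 2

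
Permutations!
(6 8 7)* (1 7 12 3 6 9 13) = (1 7 9 13)(3 6 8 12) = [0, 7, 2, 6, 4, 5, 8, 9, 12, 13, 10, 11, 3, 1]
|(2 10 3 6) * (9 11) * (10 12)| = 10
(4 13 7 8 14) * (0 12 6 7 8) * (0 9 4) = (0 12 6 7 9 4 13 8 14) = [12, 1, 2, 3, 13, 5, 7, 9, 14, 4, 10, 11, 6, 8, 0]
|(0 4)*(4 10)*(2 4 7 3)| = |(0 10 7 3 2 4)| = 6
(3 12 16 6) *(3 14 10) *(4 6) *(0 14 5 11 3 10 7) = (0 14 7)(3 12 16 4 6 5 11) = [14, 1, 2, 12, 6, 11, 5, 0, 8, 9, 10, 3, 16, 13, 7, 15, 4]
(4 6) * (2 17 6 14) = (2 17 6 4 14) = [0, 1, 17, 3, 14, 5, 4, 7, 8, 9, 10, 11, 12, 13, 2, 15, 16, 6]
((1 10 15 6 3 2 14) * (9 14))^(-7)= [0, 10, 9, 2, 4, 5, 3, 7, 8, 14, 15, 11, 12, 13, 1, 6]= (1 10 15 6 3 2 9 14)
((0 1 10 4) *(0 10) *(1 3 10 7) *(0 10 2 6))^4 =[0, 1, 2, 3, 4, 5, 6, 7, 8, 9, 10] =(10)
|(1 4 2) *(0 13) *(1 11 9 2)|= |(0 13)(1 4)(2 11 9)|= 6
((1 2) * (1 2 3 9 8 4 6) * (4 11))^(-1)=(1 6 4 11 8 9 3)=[0, 6, 2, 1, 11, 5, 4, 7, 9, 3, 10, 8]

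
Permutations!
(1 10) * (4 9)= (1 10)(4 9)= [0, 10, 2, 3, 9, 5, 6, 7, 8, 4, 1]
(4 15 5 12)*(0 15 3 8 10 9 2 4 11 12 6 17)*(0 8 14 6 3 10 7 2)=(0 15 5 3 14 6 17 8 7 2 4 10 9)(11 12)=[15, 1, 4, 14, 10, 3, 17, 2, 7, 0, 9, 12, 11, 13, 6, 5, 16, 8]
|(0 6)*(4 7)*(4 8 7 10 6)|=|(0 4 10 6)(7 8)|=4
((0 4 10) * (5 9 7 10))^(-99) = [9, 1, 2, 3, 7, 10, 6, 4, 8, 0, 5] = (0 9)(4 7)(5 10)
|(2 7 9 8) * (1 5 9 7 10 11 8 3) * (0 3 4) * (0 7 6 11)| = |(0 3 1 5 9 4 7 6 11 8 2 10)| = 12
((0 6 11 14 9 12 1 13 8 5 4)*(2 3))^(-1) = (0 4 5 8 13 1 12 9 14 11 6)(2 3) = [4, 12, 3, 2, 5, 8, 0, 7, 13, 14, 10, 6, 9, 1, 11]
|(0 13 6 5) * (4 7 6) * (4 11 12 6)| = |(0 13 11 12 6 5)(4 7)| = 6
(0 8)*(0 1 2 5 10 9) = [8, 2, 5, 3, 4, 10, 6, 7, 1, 0, 9] = (0 8 1 2 5 10 9)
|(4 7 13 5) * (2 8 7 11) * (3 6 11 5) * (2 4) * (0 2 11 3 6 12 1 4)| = |(0 2 8 7 13 6 3 12 1 4 5 11)| = 12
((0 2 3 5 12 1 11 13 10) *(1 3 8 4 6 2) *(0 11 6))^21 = (13)(0 2)(1 8)(4 6) = [2, 8, 0, 3, 6, 5, 4, 7, 1, 9, 10, 11, 12, 13]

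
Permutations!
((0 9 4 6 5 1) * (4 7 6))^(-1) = (0 1 5 6 7 9) = [1, 5, 2, 3, 4, 6, 7, 9, 8, 0]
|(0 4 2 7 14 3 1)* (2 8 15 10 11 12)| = 12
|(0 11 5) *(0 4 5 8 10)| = 4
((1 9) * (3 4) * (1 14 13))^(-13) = (1 13 14 9)(3 4) = [0, 13, 2, 4, 3, 5, 6, 7, 8, 1, 10, 11, 12, 14, 9]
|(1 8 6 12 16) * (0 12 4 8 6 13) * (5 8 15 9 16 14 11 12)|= 12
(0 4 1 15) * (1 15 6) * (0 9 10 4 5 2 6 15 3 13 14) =(0 5 2 6 1 15 9 10 4 3 13 14) =[5, 15, 6, 13, 3, 2, 1, 7, 8, 10, 4, 11, 12, 14, 0, 9]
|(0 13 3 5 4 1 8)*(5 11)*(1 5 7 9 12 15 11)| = 10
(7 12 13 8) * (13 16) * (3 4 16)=(3 4 16 13 8 7 12)=[0, 1, 2, 4, 16, 5, 6, 12, 7, 9, 10, 11, 3, 8, 14, 15, 13]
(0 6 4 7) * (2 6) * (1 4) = [2, 4, 6, 3, 7, 5, 1, 0] = (0 2 6 1 4 7)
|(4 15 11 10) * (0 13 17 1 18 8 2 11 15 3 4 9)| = |(0 13 17 1 18 8 2 11 10 9)(3 4)| = 10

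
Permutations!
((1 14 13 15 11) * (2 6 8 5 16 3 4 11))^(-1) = [0, 11, 15, 16, 3, 8, 2, 7, 6, 9, 10, 4, 12, 14, 1, 13, 5] = (1 11 4 3 16 5 8 6 2 15 13 14)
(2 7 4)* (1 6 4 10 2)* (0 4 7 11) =(0 4 1 6 7 10 2 11) =[4, 6, 11, 3, 1, 5, 7, 10, 8, 9, 2, 0]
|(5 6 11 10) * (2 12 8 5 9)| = 8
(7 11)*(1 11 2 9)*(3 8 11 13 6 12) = [0, 13, 9, 8, 4, 5, 12, 2, 11, 1, 10, 7, 3, 6] = (1 13 6 12 3 8 11 7 2 9)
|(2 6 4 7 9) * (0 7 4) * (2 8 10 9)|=|(0 7 2 6)(8 10 9)|=12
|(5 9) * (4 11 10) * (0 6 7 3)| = |(0 6 7 3)(4 11 10)(5 9)| = 12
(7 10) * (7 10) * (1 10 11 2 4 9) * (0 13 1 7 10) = (0 13 1)(2 4 9 7 10 11) = [13, 0, 4, 3, 9, 5, 6, 10, 8, 7, 11, 2, 12, 1]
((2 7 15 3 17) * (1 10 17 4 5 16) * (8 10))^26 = (1 2 4 8 7 5 10 15 16 17 3) = [0, 2, 4, 1, 8, 10, 6, 5, 7, 9, 15, 11, 12, 13, 14, 16, 17, 3]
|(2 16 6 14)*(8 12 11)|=12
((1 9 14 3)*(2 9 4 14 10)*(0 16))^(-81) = (0 16)(1 3 14 4) = [16, 3, 2, 14, 1, 5, 6, 7, 8, 9, 10, 11, 12, 13, 4, 15, 0]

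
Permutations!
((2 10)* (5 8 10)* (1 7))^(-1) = (1 7)(2 10 8 5) = [0, 7, 10, 3, 4, 2, 6, 1, 5, 9, 8]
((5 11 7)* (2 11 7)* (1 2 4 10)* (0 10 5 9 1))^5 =(0 10)(1 7 4 2 9 5 11) =[10, 7, 9, 3, 2, 11, 6, 4, 8, 5, 0, 1]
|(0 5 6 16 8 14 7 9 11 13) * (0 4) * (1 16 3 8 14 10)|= 14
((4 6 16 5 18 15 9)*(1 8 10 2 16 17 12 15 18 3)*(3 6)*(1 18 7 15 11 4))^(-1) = (1 9 15 7 18 3 4 11 12 17 6 5 16 2 10 8) = [0, 9, 10, 4, 11, 16, 5, 18, 1, 15, 8, 12, 17, 13, 14, 7, 2, 6, 3]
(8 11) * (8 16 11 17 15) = (8 17 15)(11 16) = [0, 1, 2, 3, 4, 5, 6, 7, 17, 9, 10, 16, 12, 13, 14, 8, 11, 15]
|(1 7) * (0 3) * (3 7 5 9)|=6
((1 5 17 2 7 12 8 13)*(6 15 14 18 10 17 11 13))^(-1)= (1 13 11 5)(2 17 10 18 14 15 6 8 12 7)= [0, 13, 17, 3, 4, 1, 8, 2, 12, 9, 18, 5, 7, 11, 15, 6, 16, 10, 14]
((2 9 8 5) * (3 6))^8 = (9) = [0, 1, 2, 3, 4, 5, 6, 7, 8, 9]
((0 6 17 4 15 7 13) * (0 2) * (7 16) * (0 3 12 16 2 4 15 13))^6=(0 12 15)(2 6 16)(3 17 7)=[12, 1, 6, 17, 4, 5, 16, 3, 8, 9, 10, 11, 15, 13, 14, 0, 2, 7]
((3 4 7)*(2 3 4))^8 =(7) =[0, 1, 2, 3, 4, 5, 6, 7]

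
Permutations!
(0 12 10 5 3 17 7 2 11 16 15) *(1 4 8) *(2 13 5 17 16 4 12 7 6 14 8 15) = [7, 12, 11, 16, 15, 3, 14, 13, 1, 9, 17, 4, 10, 5, 8, 0, 2, 6] = (0 7 13 5 3 16 2 11 4 15)(1 12 10 17 6 14 8)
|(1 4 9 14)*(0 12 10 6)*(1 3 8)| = |(0 12 10 6)(1 4 9 14 3 8)| = 12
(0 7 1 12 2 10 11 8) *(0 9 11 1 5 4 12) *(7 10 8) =(0 10 1)(2 8 9 11 7 5 4 12) =[10, 0, 8, 3, 12, 4, 6, 5, 9, 11, 1, 7, 2]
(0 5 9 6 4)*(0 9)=(0 5)(4 9 6)=[5, 1, 2, 3, 9, 0, 4, 7, 8, 6]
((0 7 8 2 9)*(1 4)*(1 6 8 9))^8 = (0 9 7)(1 8 4 2 6) = [9, 8, 6, 3, 2, 5, 1, 0, 4, 7]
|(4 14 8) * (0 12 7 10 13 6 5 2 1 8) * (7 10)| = 11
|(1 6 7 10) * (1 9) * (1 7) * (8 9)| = 4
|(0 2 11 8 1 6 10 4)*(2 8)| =|(0 8 1 6 10 4)(2 11)| =6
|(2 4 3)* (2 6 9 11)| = |(2 4 3 6 9 11)| = 6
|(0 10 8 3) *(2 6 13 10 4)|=|(0 4 2 6 13 10 8 3)|=8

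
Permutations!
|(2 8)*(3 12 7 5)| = |(2 8)(3 12 7 5)| = 4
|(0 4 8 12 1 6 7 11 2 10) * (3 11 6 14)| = 10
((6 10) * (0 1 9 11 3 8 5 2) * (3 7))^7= [5, 2, 8, 11, 4, 3, 10, 9, 7, 0, 6, 1]= (0 5 3 11 1 2 8 7 9)(6 10)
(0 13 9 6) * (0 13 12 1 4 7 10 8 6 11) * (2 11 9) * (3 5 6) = [12, 4, 11, 5, 7, 6, 13, 10, 3, 9, 8, 0, 1, 2] = (0 12 1 4 7 10 8 3 5 6 13 2 11)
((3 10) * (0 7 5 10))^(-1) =(0 3 10 5 7) =[3, 1, 2, 10, 4, 7, 6, 0, 8, 9, 5]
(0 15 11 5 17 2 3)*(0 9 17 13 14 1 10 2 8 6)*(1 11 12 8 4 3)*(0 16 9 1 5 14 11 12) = (0 15)(1 10 2 5 13 11 14 12 8 6 16 9 17 4 3) = [15, 10, 5, 1, 3, 13, 16, 7, 6, 17, 2, 14, 8, 11, 12, 0, 9, 4]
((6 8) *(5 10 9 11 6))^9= (5 11)(6 10)(8 9)= [0, 1, 2, 3, 4, 11, 10, 7, 9, 8, 6, 5]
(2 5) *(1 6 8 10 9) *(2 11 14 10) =[0, 6, 5, 3, 4, 11, 8, 7, 2, 1, 9, 14, 12, 13, 10] =(1 6 8 2 5 11 14 10 9)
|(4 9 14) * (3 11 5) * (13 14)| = |(3 11 5)(4 9 13 14)| = 12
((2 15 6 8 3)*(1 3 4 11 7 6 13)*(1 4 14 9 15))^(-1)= (1 2 3)(4 13 15 9 14 8 6 7 11)= [0, 2, 3, 1, 13, 5, 7, 11, 6, 14, 10, 4, 12, 15, 8, 9]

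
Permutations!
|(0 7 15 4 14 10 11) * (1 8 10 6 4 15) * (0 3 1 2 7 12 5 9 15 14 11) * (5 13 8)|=|(0 12 13 8 10)(1 5 9 15 14 6 4 11 3)(2 7)|=90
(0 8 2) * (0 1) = (0 8 2 1) = [8, 0, 1, 3, 4, 5, 6, 7, 2]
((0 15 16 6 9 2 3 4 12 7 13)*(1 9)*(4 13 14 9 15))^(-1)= (0 13 3 2 9 14 7 12 4)(1 6 16 15)= [13, 6, 9, 2, 0, 5, 16, 12, 8, 14, 10, 11, 4, 3, 7, 1, 15]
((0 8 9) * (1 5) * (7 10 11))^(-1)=(0 9 8)(1 5)(7 11 10)=[9, 5, 2, 3, 4, 1, 6, 11, 0, 8, 7, 10]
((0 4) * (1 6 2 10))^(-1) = (0 4)(1 10 2 6) = [4, 10, 6, 3, 0, 5, 1, 7, 8, 9, 2]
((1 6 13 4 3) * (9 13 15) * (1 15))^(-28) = (3 9 4 15 13) = [0, 1, 2, 9, 15, 5, 6, 7, 8, 4, 10, 11, 12, 3, 14, 13]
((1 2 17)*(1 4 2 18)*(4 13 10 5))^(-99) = (1 18)(2 10)(4 13)(5 17) = [0, 18, 10, 3, 13, 17, 6, 7, 8, 9, 2, 11, 12, 4, 14, 15, 16, 5, 1]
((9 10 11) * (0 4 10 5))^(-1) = (0 5 9 11 10 4) = [5, 1, 2, 3, 0, 9, 6, 7, 8, 11, 4, 10]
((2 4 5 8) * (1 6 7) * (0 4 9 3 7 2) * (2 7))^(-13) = (0 8 5 4)(1 7 6)(2 3 9) = [8, 7, 3, 9, 0, 4, 1, 6, 5, 2]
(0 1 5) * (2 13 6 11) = (0 1 5)(2 13 6 11) = [1, 5, 13, 3, 4, 0, 11, 7, 8, 9, 10, 2, 12, 6]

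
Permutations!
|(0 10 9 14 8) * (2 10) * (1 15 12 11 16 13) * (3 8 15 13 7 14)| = |(0 2 10 9 3 8)(1 13)(7 14 15 12 11 16)| = 6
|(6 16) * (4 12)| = 2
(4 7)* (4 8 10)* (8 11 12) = [0, 1, 2, 3, 7, 5, 6, 11, 10, 9, 4, 12, 8] = (4 7 11 12 8 10)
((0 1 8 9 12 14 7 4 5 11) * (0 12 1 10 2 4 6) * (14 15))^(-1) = (0 6 7 14 15 12 11 5 4 2 10)(1 9 8) = [6, 9, 10, 3, 2, 4, 7, 14, 1, 8, 0, 5, 11, 13, 15, 12]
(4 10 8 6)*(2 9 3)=(2 9 3)(4 10 8 6)=[0, 1, 9, 2, 10, 5, 4, 7, 6, 3, 8]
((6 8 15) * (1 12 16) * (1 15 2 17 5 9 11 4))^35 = (1 4 11 9 5 17 2 8 6 15 16 12) = [0, 4, 8, 3, 11, 17, 15, 7, 6, 5, 10, 9, 1, 13, 14, 16, 12, 2]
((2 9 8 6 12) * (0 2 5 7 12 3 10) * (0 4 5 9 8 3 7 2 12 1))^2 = (0 9 10 5 8 7)(1 12 3 4 2 6) = [9, 12, 6, 4, 2, 8, 1, 0, 7, 10, 5, 11, 3]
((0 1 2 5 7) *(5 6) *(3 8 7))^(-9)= (0 7 8 3 5 6 2 1)= [7, 0, 1, 5, 4, 6, 2, 8, 3]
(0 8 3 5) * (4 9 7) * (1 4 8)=(0 1 4 9 7 8 3 5)=[1, 4, 2, 5, 9, 0, 6, 8, 3, 7]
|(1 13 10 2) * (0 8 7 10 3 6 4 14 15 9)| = |(0 8 7 10 2 1 13 3 6 4 14 15 9)| = 13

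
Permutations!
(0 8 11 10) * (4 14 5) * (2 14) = [8, 1, 14, 3, 2, 4, 6, 7, 11, 9, 0, 10, 12, 13, 5] = (0 8 11 10)(2 14 5 4)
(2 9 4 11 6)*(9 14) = [0, 1, 14, 3, 11, 5, 2, 7, 8, 4, 10, 6, 12, 13, 9] = (2 14 9 4 11 6)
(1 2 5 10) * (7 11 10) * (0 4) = (0 4)(1 2 5 7 11 10) = [4, 2, 5, 3, 0, 7, 6, 11, 8, 9, 1, 10]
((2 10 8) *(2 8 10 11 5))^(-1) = (2 5 11) = [0, 1, 5, 3, 4, 11, 6, 7, 8, 9, 10, 2]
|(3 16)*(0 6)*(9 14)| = 2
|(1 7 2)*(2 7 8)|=3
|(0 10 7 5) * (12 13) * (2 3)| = |(0 10 7 5)(2 3)(12 13)| = 4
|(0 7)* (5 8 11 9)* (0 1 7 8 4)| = 6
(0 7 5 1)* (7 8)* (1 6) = (0 8 7 5 6 1) = [8, 0, 2, 3, 4, 6, 1, 5, 7]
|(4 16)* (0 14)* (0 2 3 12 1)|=|(0 14 2 3 12 1)(4 16)|=6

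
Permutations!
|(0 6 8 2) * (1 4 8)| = |(0 6 1 4 8 2)| = 6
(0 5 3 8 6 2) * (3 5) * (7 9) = (0 3 8 6 2)(7 9) = [3, 1, 0, 8, 4, 5, 2, 9, 6, 7]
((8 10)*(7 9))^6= [0, 1, 2, 3, 4, 5, 6, 7, 8, 9, 10]= (10)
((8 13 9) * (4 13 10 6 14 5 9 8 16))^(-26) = (4 13 8 10 6 14 5 9 16) = [0, 1, 2, 3, 13, 9, 14, 7, 10, 16, 6, 11, 12, 8, 5, 15, 4]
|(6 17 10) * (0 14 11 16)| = |(0 14 11 16)(6 17 10)| = 12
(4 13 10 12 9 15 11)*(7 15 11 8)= [0, 1, 2, 3, 13, 5, 6, 15, 7, 11, 12, 4, 9, 10, 14, 8]= (4 13 10 12 9 11)(7 15 8)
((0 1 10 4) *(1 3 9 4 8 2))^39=(0 4 9 3)(1 2 8 10)=[4, 2, 8, 0, 9, 5, 6, 7, 10, 3, 1]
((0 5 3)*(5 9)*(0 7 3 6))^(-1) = (0 6 5 9)(3 7) = [6, 1, 2, 7, 4, 9, 5, 3, 8, 0]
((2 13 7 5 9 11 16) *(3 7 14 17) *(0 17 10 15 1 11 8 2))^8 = [13, 9, 0, 10, 4, 1, 6, 15, 16, 11, 7, 8, 12, 17, 3, 5, 2, 14] = (0 13 17 14 3 10 7 15 5 1 9 11 8 16 2)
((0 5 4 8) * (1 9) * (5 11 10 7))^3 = (0 7 8 10 4 11 5)(1 9) = [7, 9, 2, 3, 11, 0, 6, 8, 10, 1, 4, 5]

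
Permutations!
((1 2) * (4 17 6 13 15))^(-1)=[0, 2, 1, 3, 15, 5, 17, 7, 8, 9, 10, 11, 12, 6, 14, 13, 16, 4]=(1 2)(4 15 13 6 17)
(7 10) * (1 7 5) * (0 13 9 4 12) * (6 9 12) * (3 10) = (0 13 12)(1 7 3 10 5)(4 6 9) = [13, 7, 2, 10, 6, 1, 9, 3, 8, 4, 5, 11, 0, 12]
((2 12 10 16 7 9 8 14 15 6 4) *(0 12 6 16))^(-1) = (0 10 12)(2 4 6)(7 16 15 14 8 9) = [10, 1, 4, 3, 6, 5, 2, 16, 9, 7, 12, 11, 0, 13, 8, 14, 15]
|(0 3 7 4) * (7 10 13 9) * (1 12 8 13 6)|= 11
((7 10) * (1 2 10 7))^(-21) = (10) = [0, 1, 2, 3, 4, 5, 6, 7, 8, 9, 10]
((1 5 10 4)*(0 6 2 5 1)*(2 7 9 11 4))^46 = [11, 1, 5, 3, 9, 10, 4, 0, 8, 6, 2, 7] = (0 11 7)(2 5 10)(4 9 6)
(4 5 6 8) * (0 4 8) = (8)(0 4 5 6) = [4, 1, 2, 3, 5, 6, 0, 7, 8]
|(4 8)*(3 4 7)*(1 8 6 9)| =7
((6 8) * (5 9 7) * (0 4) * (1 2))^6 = [0, 1, 2, 3, 4, 5, 6, 7, 8, 9] = (9)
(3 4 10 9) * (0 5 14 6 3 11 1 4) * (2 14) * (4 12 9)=(0 5 2 14 6 3)(1 12 9 11)(4 10)=[5, 12, 14, 0, 10, 2, 3, 7, 8, 11, 4, 1, 9, 13, 6]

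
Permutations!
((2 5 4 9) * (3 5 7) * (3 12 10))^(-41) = (2 9 4 5 3 10 12 7) = [0, 1, 9, 10, 5, 3, 6, 2, 8, 4, 12, 11, 7]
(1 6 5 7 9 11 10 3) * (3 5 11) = [0, 6, 2, 1, 4, 7, 11, 9, 8, 3, 5, 10] = (1 6 11 10 5 7 9 3)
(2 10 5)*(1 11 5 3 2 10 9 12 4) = [0, 11, 9, 2, 1, 10, 6, 7, 8, 12, 3, 5, 4] = (1 11 5 10 3 2 9 12 4)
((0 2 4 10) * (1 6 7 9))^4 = [0, 1, 2, 3, 4, 5, 6, 7, 8, 9, 10] = (10)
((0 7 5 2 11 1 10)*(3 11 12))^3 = (0 2 11)(1 7 12)(3 10 5) = [2, 7, 11, 10, 4, 3, 6, 12, 8, 9, 5, 0, 1]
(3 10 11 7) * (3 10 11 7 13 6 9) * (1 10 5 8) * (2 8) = [0, 10, 8, 11, 4, 2, 9, 5, 1, 3, 7, 13, 12, 6] = (1 10 7 5 2 8)(3 11 13 6 9)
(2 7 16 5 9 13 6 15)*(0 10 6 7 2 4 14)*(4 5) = [10, 1, 2, 3, 14, 9, 15, 16, 8, 13, 6, 11, 12, 7, 0, 5, 4] = (0 10 6 15 5 9 13 7 16 4 14)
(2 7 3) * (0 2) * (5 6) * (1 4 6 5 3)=[2, 4, 7, 0, 6, 5, 3, 1]=(0 2 7 1 4 6 3)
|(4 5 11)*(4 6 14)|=5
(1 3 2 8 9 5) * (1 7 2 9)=(1 3 9 5 7 2 8)=[0, 3, 8, 9, 4, 7, 6, 2, 1, 5]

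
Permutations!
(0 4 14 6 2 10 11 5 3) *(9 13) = (0 4 14 6 2 10 11 5 3)(9 13) = [4, 1, 10, 0, 14, 3, 2, 7, 8, 13, 11, 5, 12, 9, 6]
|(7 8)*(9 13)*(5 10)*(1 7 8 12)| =6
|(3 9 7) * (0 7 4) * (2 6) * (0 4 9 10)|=|(0 7 3 10)(2 6)|=4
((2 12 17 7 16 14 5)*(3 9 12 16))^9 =(2 16 14 5)(3 7 17 12 9) =[0, 1, 16, 7, 4, 2, 6, 17, 8, 3, 10, 11, 9, 13, 5, 15, 14, 12]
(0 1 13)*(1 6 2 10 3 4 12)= (0 6 2 10 3 4 12 1 13)= [6, 13, 10, 4, 12, 5, 2, 7, 8, 9, 3, 11, 1, 0]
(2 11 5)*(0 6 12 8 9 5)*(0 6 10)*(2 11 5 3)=(0 10)(2 5 11 6 12 8 9 3)=[10, 1, 5, 2, 4, 11, 12, 7, 9, 3, 0, 6, 8]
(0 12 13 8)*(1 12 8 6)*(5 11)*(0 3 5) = (0 8 3 5 11)(1 12 13 6) = [8, 12, 2, 5, 4, 11, 1, 7, 3, 9, 10, 0, 13, 6]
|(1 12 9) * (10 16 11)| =|(1 12 9)(10 16 11)| =3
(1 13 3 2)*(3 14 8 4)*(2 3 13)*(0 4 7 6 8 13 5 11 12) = [4, 2, 1, 3, 5, 11, 8, 6, 7, 9, 10, 12, 0, 14, 13] = (0 4 5 11 12)(1 2)(6 8 7)(13 14)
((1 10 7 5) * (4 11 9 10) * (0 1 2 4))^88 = (2 10 4 7 11 5 9) = [0, 1, 10, 3, 7, 9, 6, 11, 8, 2, 4, 5]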